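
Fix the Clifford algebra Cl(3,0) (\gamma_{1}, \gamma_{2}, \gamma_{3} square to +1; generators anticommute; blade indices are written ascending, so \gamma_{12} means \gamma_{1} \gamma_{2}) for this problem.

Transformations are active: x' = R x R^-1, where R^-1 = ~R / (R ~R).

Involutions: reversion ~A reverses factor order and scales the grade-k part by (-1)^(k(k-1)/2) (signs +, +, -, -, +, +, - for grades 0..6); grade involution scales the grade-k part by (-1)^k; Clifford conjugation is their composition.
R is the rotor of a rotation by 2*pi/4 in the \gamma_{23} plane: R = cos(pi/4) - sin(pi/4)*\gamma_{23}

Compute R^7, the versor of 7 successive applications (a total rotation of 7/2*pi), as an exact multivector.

Rotor phase runs at HALF the rotation angle; powers of one rotor simply add phase, so after 7 steps in \gamma_{23} the phase is 7*pi/4 = \frac{7 \pi}{4} and R^7 = cos(\frac{7 \pi}{4}) - sin(\frac{7 \pi}{4})*\gamma_{23}.
cos(\frac{7 \pi}{4}) = \frac{\sqrt{2}}{2} and sin(\frac{7 \pi}{4}) = - \frac{\sqrt{2}}{2}, so R^7 = \frac{\sqrt{2}}{2} + \frac{\sqrt{2}}{2} \gamma_{23}. The net rotation is 3/2*pi (after discarding 1 full turn, each of which contributes a factor -1 to the rotor); the rotor keeps the half-angle phase exactly.
Answer: \frac{\sqrt{2}}{2} + \frac{\sqrt{2}}{2} \gamma_{23}


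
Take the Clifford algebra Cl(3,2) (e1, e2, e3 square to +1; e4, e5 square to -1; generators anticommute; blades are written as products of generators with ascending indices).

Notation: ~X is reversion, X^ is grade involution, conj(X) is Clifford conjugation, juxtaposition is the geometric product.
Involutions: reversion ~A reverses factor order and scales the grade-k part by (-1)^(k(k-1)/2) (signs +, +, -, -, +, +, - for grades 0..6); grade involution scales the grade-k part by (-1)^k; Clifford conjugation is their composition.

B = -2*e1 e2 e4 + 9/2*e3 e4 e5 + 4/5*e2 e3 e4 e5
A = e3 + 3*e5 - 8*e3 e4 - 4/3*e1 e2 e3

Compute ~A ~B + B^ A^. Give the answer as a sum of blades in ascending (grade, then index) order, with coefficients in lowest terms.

first term: -36*e5 + 32/5*e2 e5 + 65/6*e3 e4 - 9/2*e4 e5 - 16*e1 e2 e3 - 16/15*e1 e4 e5 + 12/5*e2 e3 e4 - 4/5*e2 e4 e5 + 2*e1 e2 e3 e4 - 12*e1 e2 e4 e5
second term: 36*e5 - 32/5*e2 e5 - 65/6*e3 e4 + 9/2*e4 e5 - 16*e1 e2 e3 - 16/15*e1 e4 e5 + 12/5*e2 e3 e4 - 4/5*e2 e4 e5 + 2*e1 e2 e3 e4 - 12*e1 e2 e4 e5
Answer: -32*e1 e2 e3 - 32/15*e1 e4 e5 + 24/5*e2 e3 e4 - 8/5*e2 e4 e5 + 4*e1 e2 e3 e4 - 24*e1 e2 e4 e5


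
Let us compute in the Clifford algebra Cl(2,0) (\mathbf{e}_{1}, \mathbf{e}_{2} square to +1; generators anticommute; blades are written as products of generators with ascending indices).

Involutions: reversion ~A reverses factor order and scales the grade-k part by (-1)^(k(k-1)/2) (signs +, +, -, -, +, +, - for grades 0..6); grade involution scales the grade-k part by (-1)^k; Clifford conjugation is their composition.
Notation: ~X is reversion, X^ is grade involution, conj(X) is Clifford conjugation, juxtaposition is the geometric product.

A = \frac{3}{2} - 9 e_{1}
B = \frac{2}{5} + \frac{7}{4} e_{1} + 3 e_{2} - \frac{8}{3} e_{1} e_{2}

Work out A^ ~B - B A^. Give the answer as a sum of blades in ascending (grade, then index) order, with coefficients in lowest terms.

first term: \frac{327}{20} + \frac{249}{40} e_{1} + \frac{57}{2} e_{2} + 31 e_{1} e_{2}
second term: \frac{327}{20} + \frac{249}{40} e_{1} + \frac{57}{2} e_{2} - 31 e_{1} e_{2}
Answer: 62 e_{1} e_{2}


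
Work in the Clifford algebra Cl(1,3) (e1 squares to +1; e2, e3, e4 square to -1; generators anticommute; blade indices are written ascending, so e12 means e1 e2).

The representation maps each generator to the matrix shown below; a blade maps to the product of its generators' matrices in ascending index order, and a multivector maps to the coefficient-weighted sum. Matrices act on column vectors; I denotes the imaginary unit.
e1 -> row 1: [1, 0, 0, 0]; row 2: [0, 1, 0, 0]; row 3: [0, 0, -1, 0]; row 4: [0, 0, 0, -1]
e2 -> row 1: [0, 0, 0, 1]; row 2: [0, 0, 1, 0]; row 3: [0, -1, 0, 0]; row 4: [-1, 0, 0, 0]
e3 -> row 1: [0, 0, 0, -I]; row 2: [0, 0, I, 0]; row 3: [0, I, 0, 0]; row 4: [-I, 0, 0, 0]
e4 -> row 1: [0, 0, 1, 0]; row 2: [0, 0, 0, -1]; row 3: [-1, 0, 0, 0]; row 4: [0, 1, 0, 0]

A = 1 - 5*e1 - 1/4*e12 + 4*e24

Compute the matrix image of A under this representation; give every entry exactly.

Bivector images (products of the table entries): rho(e12) = rho(e1)rho(e2) = row 1: [0, 0, 0, 1]; row 2: [0, 0, 1, 0]; row 3: [0, 1, 0, 0]; row 4: [1, 0, 0, 0]; rho(e24) = rho(e2)rho(e4) = row 1: [0, 1, 0, 0]; row 2: [-1, 0, 0, 0]; row 3: [0, 0, 0, 1]; row 4: [0, 0, -1, 0].
M = (1)*1 + (-5)*rho(e1) + (-1/4)*rho(e12) + (4)*rho(e24), summed entrywise (1 is the identity matrix):
Answer: row 1: [-4, 4, 0, -1/4]; row 2: [-4, -4, -1/4, 0]; row 3: [0, -1/4, 6, 4]; row 4: [-1/4, 0, -4, 6]


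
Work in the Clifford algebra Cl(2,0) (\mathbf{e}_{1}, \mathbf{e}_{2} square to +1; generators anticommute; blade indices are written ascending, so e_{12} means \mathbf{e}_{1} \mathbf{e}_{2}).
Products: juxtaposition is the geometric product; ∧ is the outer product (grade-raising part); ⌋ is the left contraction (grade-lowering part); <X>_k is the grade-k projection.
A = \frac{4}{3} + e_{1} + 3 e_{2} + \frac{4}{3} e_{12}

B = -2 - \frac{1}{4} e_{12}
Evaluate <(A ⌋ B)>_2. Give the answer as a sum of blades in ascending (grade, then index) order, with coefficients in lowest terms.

step 1: -\frac{7}{3} + \frac{3}{4} e_{1} - \frac{1}{4} e_{2} - \frac{1}{3} e_{12}
step 2: -\frac{1}{3} e_{12}
Answer: -\frac{1}{3} e_{12}


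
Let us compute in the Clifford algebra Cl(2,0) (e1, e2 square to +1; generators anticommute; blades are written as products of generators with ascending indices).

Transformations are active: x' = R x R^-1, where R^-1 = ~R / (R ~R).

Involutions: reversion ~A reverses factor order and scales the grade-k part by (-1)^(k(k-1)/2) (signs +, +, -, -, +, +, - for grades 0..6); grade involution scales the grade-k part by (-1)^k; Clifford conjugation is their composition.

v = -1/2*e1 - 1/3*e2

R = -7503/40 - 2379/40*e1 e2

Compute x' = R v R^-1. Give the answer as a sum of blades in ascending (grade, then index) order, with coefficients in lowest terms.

~R = -7503/40 + 2379/40*e1 e2, and R ~R = 1239093/32, so R^-1 = ~R / (1239093/32).
R v = 9089/80*e1 + 2623/80*e2
Answer: -1667/2775*e1 + 29/1850*e2


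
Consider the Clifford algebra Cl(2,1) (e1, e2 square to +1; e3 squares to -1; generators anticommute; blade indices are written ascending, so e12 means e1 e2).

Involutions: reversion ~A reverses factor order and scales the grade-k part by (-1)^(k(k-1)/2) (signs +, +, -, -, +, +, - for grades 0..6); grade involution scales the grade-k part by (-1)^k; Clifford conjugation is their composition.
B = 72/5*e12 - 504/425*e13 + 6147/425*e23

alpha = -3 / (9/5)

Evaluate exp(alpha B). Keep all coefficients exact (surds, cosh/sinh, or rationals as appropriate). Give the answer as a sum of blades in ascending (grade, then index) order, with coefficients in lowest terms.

B^2 term by term: the squares give (72/5)^2*(e12)^2 + (-504/425)^2*(e13)^2 + (6147/425)^2*(e23)^2 = 5184/25*(-1) + 254016/180625*(+1) + 37785609/180625*(+1) = 81/25 (each basis 2-blade squares to minus the product of its generators' squares); cross terms between blades sharing an index anticommute and cancel. So B^2 = 81/25.
B^2 = 81/25 — the positive square puts this in the hyperbolic regime; l = 9/5, alpha*l = -3, so exp(alpha B) = cosh(-3) + (sinh(-3)/(9/5))*B = cosh(3) + (-5*sinh(3)/9)*B.
Answer: cosh(3) - 8*sinh(3)*e12 + 56*sinh(3)/85*e13 - 683*sinh(3)/85*e23


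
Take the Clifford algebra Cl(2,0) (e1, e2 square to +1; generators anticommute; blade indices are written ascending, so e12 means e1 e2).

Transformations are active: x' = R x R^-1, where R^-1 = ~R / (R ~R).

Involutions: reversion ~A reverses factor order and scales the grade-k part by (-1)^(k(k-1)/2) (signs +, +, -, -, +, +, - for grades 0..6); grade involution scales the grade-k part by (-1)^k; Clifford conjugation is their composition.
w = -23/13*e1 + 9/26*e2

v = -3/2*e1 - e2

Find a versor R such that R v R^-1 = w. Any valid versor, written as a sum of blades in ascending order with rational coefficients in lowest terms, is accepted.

Since q(v) = q(w) = 13/4, the sum R = v + w = -85/26*e1 - 17/26*e2 does the job whenever invertible.
Answer: -85/26*e1 - 17/26*e2


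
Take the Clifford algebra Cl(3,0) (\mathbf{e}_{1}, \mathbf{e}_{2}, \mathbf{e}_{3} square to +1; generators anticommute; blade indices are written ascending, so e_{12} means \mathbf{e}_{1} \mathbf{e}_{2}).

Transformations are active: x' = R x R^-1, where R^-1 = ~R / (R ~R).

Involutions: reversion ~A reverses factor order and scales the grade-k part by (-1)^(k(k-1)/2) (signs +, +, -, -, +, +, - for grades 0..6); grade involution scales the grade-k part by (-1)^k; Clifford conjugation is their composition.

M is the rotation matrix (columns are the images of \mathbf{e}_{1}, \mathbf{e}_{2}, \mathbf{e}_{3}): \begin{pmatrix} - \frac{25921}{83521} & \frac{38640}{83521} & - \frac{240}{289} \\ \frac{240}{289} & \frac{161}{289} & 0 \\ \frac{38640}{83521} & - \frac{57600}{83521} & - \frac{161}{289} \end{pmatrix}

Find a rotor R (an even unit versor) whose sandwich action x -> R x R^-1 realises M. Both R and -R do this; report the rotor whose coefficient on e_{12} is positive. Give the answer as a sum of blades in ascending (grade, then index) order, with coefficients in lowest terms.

Method: write R = a + b12*e_{12} + b13*e_{13} + b23*e_{23} with a^2 + b12^2 + b13^2 + b23^2 = 1 (so R^-1 = ~R). Expanding the columns R e_j ~R gives tr M = 4a^2 - 1 and, from the antisymmetric part, M21 - M12 = -4a*b12, M13 - M31 = 4a*b13, M32 - M23 = -4a*b23.
Here tr M = -\frac{25921}{83521}, so a^2 = (1 + tr M)/4 = \frac{14400}{83521} and a = ±\frac{120}{289}. Taking a = \frac{120}{289}: M21 - M12 = \frac{30720}{83521}, M13 - M31 = -\frac{108000}{83521}, M32 - M23 = -\frac{57600}{83521}, giving b12 = -\frac{64}{289}, b13 = -\frac{225}{289}, b23 = \frac{120}{289}, i.e. R = \frac{120}{289} - \frac{64}{289} e_{12} - \frac{225}{289} e_{13} + \frac{120}{289} e_{23}.
Its e_{12} coefficient is negative, so report the other preimage -R.
Answer: -\frac{120}{289} + \frac{64}{289} e_{12} + \frac{225}{289} e_{13} - \frac{120}{289} e_{23}. Why the constraint matters: R and -R act identically through the sandwich — M has trace -\frac{25921}{83521} either way — so only the sign condition on e_{12} picks one of the two preimages.


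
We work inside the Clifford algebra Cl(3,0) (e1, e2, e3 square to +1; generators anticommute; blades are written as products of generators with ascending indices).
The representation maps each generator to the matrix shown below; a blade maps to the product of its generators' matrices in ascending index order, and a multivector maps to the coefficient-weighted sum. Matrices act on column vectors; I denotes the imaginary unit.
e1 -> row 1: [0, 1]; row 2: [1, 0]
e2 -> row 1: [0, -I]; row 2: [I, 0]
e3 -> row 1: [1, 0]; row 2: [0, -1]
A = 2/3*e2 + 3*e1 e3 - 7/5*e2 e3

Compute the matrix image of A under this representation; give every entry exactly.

Bivector images (products of the table entries): rho(e1 e3) = rho(e1)rho(e3) = row 1: [0, -1]; row 2: [1, 0]; rho(e2 e3) = rho(e2)rho(e3) = row 1: [0, I]; row 2: [I, 0].
M = (2/3)*rho(e2) + (3)*rho(e1 e3) + (-7/5)*rho(e2 e3), summed entrywise:
Answer: row 1: [0, -3 - 31*I/15]; row 2: [3 - 11*I/15, 0]


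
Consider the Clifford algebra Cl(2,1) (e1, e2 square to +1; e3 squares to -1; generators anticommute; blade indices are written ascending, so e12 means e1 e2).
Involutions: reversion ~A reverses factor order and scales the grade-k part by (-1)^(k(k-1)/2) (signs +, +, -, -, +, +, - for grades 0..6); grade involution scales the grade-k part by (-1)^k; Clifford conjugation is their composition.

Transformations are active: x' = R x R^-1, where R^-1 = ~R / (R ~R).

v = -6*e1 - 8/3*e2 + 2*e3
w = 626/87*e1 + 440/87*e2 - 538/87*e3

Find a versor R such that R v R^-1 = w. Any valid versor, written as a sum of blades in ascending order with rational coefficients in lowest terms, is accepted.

Construction: equal norms (both 352/9) license R = v + w = 104/87*e1 + 208/87*e2 - 364/87*e3 — nothing changes along that direction, while (v - w)/2 changes sign, so v maps onto w.
Answer: 104/87*e1 + 208/87*e2 - 364/87*e3


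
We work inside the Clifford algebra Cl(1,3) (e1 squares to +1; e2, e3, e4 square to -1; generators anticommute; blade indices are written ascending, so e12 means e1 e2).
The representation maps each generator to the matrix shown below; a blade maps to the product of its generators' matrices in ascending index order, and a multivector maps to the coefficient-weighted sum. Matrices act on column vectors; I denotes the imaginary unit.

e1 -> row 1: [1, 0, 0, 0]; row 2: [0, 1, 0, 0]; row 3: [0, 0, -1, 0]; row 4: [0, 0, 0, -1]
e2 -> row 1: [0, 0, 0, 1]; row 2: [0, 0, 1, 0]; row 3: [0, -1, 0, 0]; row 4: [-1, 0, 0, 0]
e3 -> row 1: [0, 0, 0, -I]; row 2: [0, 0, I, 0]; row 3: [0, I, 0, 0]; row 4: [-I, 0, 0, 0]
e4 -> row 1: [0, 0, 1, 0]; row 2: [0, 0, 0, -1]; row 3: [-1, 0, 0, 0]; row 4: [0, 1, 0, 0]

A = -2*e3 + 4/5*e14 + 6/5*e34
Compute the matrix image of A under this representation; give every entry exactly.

Bivector images (products of the table entries): rho(e14) = rho(e1)rho(e4) = row 1: [0, 0, 1, 0]; row 2: [0, 0, 0, -1]; row 3: [1, 0, 0, 0]; row 4: [0, -1, 0, 0]; rho(e34) = rho(e3)rho(e4) = row 1: [0, -I, 0, 0]; row 2: [-I, 0, 0, 0]; row 3: [0, 0, 0, -I]; row 4: [0, 0, -I, 0].
M = (-2)*rho(e3) + (4/5)*rho(e14) + (6/5)*rho(e34), summed entrywise:
Answer: row 1: [0, -6*I/5, 4/5, 2*I]; row 2: [-6*I/5, 0, -2*I, -4/5]; row 3: [4/5, -2*I, 0, -6*I/5]; row 4: [2*I, -4/5, -6*I/5, 0]


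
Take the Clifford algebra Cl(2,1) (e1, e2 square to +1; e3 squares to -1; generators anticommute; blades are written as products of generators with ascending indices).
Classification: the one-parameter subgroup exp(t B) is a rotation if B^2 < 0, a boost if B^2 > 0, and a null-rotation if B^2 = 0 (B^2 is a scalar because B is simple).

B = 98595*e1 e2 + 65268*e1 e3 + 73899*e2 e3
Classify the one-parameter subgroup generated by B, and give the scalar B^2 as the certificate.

B^2 term by term: the squares give (98595)^2*(e1 e2)^2 + (65268)^2*(e1 e3)^2 + (73899)^2*(e2 e3)^2 = 9720974025*(-1) + 4259911824*(+1) + 5461062201*(+1) = 0 (each basis 2-blade squares to minus the product of its generators' squares); cross terms between blades sharing an index anticommute and cancel. So B^2 = 0.
Answer: null-rotation, certificate B^2 = 0. Why this suffices: the scalar 0 survives any versor conjugation, so its sign alone determines the class however B is presented.


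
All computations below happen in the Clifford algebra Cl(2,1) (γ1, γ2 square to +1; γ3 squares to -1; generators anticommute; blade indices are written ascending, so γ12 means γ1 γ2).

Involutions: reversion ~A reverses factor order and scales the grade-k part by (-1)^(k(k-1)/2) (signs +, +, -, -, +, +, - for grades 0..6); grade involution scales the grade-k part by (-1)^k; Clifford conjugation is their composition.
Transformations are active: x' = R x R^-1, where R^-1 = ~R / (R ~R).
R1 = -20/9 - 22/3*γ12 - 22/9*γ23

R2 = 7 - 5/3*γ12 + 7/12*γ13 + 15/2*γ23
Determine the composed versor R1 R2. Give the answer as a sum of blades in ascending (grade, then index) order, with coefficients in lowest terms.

Distribute over the terms of R1 (each basis-blade product reordered to ascending indices, repeated generators contracted through their squares):
(-20/9) R2 = -140/9 + 100/27*γ12 - 35/27*γ13 - 50/3*γ23
(-22/3*γ12) R2 = -110/9 - 154/3*γ12 - 55*γ13 + 77/18*γ23
(-22/9*γ23) R2 = -55/3 + 77/54*γ12 - 110/27*γ13 - 154/9*γ23
Summing the partial products and collecting blades:
Answer: -415/9 - 2495/54*γ12 - 1630/27*γ13 - 59/2*γ23


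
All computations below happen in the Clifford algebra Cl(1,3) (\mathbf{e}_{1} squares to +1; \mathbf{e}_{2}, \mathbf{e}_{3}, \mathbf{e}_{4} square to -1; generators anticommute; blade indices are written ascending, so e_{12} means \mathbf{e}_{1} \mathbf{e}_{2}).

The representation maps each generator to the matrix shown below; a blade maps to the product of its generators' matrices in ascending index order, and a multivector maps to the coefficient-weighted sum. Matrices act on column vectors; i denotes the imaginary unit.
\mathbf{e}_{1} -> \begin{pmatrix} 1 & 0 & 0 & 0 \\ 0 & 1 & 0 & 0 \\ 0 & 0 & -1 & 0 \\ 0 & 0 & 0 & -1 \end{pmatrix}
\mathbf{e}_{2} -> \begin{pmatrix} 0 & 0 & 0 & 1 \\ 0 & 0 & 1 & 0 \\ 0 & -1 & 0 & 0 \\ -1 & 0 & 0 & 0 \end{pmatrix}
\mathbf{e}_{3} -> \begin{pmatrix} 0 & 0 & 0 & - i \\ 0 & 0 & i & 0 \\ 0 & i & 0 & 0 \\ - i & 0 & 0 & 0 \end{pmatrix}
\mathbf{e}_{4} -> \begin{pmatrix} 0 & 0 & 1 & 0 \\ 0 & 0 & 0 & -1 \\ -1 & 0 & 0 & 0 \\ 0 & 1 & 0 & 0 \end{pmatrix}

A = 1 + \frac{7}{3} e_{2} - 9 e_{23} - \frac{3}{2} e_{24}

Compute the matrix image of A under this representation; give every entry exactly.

Bivector images (products of the table entries): rho(e_{23}) = rho(\mathbf{e}_{2})rho(\mathbf{e}_{3}) = \begin{pmatrix} - i & 0 & 0 & 0 \\ 0 & i & 0 & 0 \\ 0 & 0 & - i & 0 \\ 0 & 0 & 0 & i \end{pmatrix}; rho(e_{24}) = rho(\mathbf{e}_{2})rho(\mathbf{e}_{4}) = \begin{pmatrix} 0 & 1 & 0 & 0 \\ -1 & 0 & 0 & 0 \\ 0 & 0 & 0 & 1 \\ 0 & 0 & -1 & 0 \end{pmatrix}.
M = (1)*1 + (\frac{7}{3})*rho(e_{2}) + (-9)*rho(e_{23}) + (-\frac{3}{2})*rho(e_{24}), summed entrywise (1 is the identity matrix):
Answer: \begin{pmatrix} 1 + 9 i & - \frac{3}{2} & 0 & \frac{7}{3} \\ \frac{3}{2} & 1 - 9 i & \frac{7}{3} & 0 \\ 0 & - \frac{7}{3} & 1 + 9 i & - \frac{3}{2} \\ - \frac{7}{3} & 0 & \frac{3}{2} & 1 - 9 i \end{pmatrix}


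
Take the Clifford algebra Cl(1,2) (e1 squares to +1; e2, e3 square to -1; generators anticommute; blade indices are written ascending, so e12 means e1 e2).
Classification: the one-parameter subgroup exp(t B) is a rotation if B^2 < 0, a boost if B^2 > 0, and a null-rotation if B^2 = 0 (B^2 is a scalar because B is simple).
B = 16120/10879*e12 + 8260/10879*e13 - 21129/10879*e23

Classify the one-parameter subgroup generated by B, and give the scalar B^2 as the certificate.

B^2 term by term: the squares give (16120/10879)^2*(e12)^2 + (8260/10879)^2*(e13)^2 + (-21129/10879)^2*(e23)^2 = 259854400/118352641*(+1) + 68227600/118352641*(+1) + 446434641/118352641*(-1) = -1 (each basis 2-blade squares to minus the product of its generators' squares); cross terms between blades sharing an index anticommute and cancel. So B^2 = -1.
Answer: rotation, certificate B^2 = -1. Because -1 is invariant under every versor sandwich, the classification follows from its sign alone.


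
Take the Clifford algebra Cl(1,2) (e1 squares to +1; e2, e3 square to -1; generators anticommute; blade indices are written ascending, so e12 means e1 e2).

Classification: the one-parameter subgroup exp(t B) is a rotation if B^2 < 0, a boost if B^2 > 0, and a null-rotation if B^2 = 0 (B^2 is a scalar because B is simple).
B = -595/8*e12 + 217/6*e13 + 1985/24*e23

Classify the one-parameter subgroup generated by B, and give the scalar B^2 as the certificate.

B^2 term by term: the squares give (-595/8)^2*(e12)^2 + (217/6)^2*(e13)^2 + (1985/24)^2*(e23)^2 = 354025/64*(+1) + 47089/36*(+1) + 3940225/576*(-1) = -1 (each basis 2-blade squares to minus the product of its generators' squares); cross terms between blades sharing an index anticommute and cancel. So B^2 = -1.
Answer: rotation, certificate B^2 = -1. The invariant at work: B^2 = -1 is unchanged by conjugation, hence its sign classifies the subgroup whatever basis B is written in.


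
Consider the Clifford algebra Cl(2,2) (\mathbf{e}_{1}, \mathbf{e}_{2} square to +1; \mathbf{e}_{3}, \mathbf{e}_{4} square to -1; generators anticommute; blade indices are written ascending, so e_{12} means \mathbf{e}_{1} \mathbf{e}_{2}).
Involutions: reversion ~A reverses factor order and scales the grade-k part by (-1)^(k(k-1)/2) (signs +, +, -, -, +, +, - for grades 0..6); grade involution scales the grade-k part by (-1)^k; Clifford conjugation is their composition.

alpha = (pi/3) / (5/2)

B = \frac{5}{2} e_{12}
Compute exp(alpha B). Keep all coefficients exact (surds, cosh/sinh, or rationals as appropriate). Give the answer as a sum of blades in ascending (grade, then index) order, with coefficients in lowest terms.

B^2 = (\frac{5}{2})^2*(e_{12})^2 = \frac{25}{4}*(-1) = -\frac{25}{4} (a basis 2-blade squares to minus the product of its generators' squares).
B^2 = -\frac{25}{4} — the negative square puts this in the circular regime; l = \frac{5}{2}, alpha*l = \frac{\pi}{3}, so exp(alpha B) = cos(\frac{\pi}{3}) + (sin(\frac{\pi}{3})/(\frac{5}{2}))*B = \frac{1}{2} + (\frac{\sqrt{3}}{5})*B.
Answer: \frac{1}{2} + \frac{\sqrt{3}}{2} e_{12}


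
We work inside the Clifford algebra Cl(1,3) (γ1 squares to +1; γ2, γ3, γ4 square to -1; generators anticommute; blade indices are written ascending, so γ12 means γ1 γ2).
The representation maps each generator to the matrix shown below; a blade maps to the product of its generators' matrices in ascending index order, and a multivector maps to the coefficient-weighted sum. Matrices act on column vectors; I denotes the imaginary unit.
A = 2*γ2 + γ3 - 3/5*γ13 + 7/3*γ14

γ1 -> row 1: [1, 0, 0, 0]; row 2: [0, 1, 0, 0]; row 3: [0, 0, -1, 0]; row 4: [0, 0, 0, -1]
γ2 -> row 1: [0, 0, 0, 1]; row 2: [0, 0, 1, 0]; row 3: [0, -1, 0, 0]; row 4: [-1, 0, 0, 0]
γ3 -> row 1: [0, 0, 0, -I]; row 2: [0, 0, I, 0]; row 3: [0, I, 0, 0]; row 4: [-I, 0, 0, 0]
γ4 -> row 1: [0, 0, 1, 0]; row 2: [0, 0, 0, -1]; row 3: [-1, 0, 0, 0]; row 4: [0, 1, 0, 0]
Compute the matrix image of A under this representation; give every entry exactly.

Bivector images (products of the table entries): rho(γ13) = rho(γ1)rho(γ3) = row 1: [0, 0, 0, -I]; row 2: [0, 0, I, 0]; row 3: [0, -I, 0, 0]; row 4: [I, 0, 0, 0]; rho(γ14) = rho(γ1)rho(γ4) = row 1: [0, 0, 1, 0]; row 2: [0, 0, 0, -1]; row 3: [1, 0, 0, 0]; row 4: [0, -1, 0, 0].
M = (2)*rho(γ2) + (1)*rho(γ3) + (-3/5)*rho(γ13) + (7/3)*rho(γ14), summed entrywise:
Answer: row 1: [0, 0, 7/3, 2 - 2*I/5]; row 2: [0, 0, 2 + 2*I/5, -7/3]; row 3: [7/3, -2 + 8*I/5, 0, 0]; row 4: [-2 - 8*I/5, -7/3, 0, 0]


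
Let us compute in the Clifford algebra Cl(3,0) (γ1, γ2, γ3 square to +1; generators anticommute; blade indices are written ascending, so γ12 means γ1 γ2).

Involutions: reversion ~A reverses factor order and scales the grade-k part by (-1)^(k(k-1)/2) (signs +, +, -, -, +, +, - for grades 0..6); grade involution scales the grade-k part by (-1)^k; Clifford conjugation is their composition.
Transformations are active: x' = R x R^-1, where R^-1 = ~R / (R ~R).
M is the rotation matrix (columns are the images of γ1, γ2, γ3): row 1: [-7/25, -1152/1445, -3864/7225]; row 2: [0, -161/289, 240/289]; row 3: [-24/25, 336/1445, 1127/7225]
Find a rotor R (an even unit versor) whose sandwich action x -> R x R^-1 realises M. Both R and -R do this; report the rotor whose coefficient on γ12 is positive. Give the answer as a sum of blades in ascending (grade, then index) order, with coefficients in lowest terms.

Method: write R = a + b12*γ12 + b13*γ13 + b23*γ23 with a^2 + b12^2 + b13^2 + b23^2 = 1 (so R^-1 = ~R). Expanding the columns R e_j ~R gives tr M = 4a^2 - 1 and, from the antisymmetric part, M21 - M12 = -4a*b12, M13 - M31 = 4a*b13, M32 - M23 = -4a*b23.
Here tr M = -4921/7225, so a^2 = (1 + tr M)/4 = 576/7225 and a = ±24/85. Taking a = 24/85: M21 - M12 = 1152/1445, M13 - M31 = 3072/7225, M32 - M23 = -864/1445, giving b12 = -12/17, b13 = 32/85, b23 = 9/17, i.e. R = 24/85 - 12/17*γ12 + 32/85*γ13 + 9/17*γ23.
Its γ12 coefficient is negative, so report the other preimage -R.
Answer: -24/85 + 12/17*γ12 - 32/85*γ13 - 9/17*γ23. Note: both R and -R realise this M (trace -4921/7225); the covering map identifies them, and the γ12-coefficient sign is the tie-breaker.


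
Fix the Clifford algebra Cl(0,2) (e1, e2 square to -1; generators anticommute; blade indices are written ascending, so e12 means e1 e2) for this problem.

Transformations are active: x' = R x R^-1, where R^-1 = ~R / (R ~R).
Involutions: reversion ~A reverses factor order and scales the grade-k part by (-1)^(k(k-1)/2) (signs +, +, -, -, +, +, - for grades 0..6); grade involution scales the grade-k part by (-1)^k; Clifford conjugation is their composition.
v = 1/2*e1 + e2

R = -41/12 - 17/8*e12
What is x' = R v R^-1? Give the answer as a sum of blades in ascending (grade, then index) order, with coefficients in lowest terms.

~R = -41/12 + 17/8*e12, and R ~R = 9325/576, so R^-1 = ~R / (9325/576).
R v = 5/12*e1 - 215/48*e2
Answer: -2521/3730*e1 + 1661/1865*e2


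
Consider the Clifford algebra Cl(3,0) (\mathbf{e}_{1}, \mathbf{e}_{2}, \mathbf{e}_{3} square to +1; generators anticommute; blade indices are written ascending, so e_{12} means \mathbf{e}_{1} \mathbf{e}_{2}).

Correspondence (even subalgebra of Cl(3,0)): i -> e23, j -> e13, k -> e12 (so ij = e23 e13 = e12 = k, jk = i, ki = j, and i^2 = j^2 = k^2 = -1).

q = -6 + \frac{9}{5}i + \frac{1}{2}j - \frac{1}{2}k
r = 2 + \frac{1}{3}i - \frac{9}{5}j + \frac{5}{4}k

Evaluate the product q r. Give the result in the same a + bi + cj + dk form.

In blades: q = -6 - \frac{1}{2} e_{12} + \frac{1}{2} e_{13} + \frac{9}{5} e_{23}, r = 2 + \frac{5}{4} e_{12} - \frac{9}{5} e_{13} + \frac{1}{3} e_{23}.
Distribute q over r term by term (generator squares from the signature, products reordered to ascending indices): (-6)*r = -12 - \frac{15}{2} e_{12} + \frac{54}{5} e_{13} - 2 e_{23}; (-\frac{1}{2} e_{12})*r = \frac{5}{8} - e_{12} - \frac{1}{6} e_{13} - \frac{9}{10} e_{23}; (\frac{1}{2} e_{13})*r = \frac{9}{10} - \frac{1}{6} e_{12} + e_{13} + \frac{5}{8} e_{23}; (\frac{9}{5} e_{23})*r = -\frac{3}{5} - \frac{81}{25} e_{12} - \frac{9}{4} e_{13} + \frac{18}{5} e_{23}.
Sum: -\frac{443}{40} - \frac{893}{75} e_{12} + \frac{563}{60} e_{13} + \frac{53}{40} e_{23}; translating back through the correspondence:
Answer: -\frac{443}{40} + \frac{53}{40}i + \frac{563}{60}j - \frac{893}{75}k


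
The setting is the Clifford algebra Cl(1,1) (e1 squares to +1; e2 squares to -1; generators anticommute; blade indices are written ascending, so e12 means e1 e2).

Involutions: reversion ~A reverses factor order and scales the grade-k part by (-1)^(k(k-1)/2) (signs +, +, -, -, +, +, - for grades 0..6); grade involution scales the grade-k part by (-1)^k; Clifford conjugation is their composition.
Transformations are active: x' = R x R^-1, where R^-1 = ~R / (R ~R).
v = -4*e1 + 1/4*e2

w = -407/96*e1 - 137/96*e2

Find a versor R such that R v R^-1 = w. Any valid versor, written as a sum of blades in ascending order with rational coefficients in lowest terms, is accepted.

Here q(v) = q(w) = 255/16; the classical choice R = v + w = -791/96*e1 - 113/96*e2 then realises v -> w under the sandwich.
Answer: -791/96*e1 - 113/96*e2


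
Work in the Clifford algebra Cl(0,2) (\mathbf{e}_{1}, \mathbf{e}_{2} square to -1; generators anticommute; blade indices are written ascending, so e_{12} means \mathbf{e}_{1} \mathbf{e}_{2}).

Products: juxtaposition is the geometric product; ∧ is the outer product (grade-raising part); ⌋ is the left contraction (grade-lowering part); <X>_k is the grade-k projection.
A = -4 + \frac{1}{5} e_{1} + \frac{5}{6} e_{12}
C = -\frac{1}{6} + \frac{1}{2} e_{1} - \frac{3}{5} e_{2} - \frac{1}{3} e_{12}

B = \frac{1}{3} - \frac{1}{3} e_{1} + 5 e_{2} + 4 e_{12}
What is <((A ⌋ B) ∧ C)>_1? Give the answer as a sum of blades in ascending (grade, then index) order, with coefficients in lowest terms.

step 1: -\frac{23}{5} + \frac{4}{3} e_{1} - \frac{104}{5} e_{2} - 16 e_{12}
step 2: \frac{23}{30} - \frac{227}{90} e_{1} + \frac{467}{75} e_{2} + \frac{69}{5} e_{12}
step 3: -\frac{227}{90} e_{1} + \frac{467}{75} e_{2}
Answer: -\frac{227}{90} e_{1} + \frac{467}{75} e_{2}


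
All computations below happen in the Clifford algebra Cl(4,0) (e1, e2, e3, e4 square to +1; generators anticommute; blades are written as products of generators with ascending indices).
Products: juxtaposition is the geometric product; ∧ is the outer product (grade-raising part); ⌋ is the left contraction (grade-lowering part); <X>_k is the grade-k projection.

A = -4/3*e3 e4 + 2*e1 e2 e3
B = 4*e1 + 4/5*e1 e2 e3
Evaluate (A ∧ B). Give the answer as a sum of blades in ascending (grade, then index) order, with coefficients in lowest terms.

step 1: -16/3*e1 e3 e4
Answer: -16/3*e1 e3 e4


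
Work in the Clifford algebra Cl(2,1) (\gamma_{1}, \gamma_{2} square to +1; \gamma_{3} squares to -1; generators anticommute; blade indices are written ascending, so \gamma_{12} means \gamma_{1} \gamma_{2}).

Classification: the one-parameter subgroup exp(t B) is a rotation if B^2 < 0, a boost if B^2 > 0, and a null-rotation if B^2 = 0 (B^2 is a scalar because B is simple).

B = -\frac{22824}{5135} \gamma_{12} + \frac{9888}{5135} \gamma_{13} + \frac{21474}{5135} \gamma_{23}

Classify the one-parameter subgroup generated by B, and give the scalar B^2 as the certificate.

B^2 term by term: the squares give (-\frac{22824}{5135})^2*(\gamma_{12})^2 + (\frac{9888}{5135})^2*(\gamma_{13})^2 + (\frac{21474}{5135})^2*(\gamma_{23})^2 = \frac{520934976}{26368225}*(-1) + \frac{97772544}{26368225}*(+1) + \frac{461132676}{26368225}*(+1) = \frac{36}{25} (each basis 2-blade squares to minus the product of its generators' squares); cross terms between blades sharing an index anticommute and cancel. So B^2 = \frac{36}{25}.
Answer: boost, certificate B^2 = \frac{36}{25}. Because \frac{36}{25} is invariant under every versor sandwich, the classification follows from its sign alone.


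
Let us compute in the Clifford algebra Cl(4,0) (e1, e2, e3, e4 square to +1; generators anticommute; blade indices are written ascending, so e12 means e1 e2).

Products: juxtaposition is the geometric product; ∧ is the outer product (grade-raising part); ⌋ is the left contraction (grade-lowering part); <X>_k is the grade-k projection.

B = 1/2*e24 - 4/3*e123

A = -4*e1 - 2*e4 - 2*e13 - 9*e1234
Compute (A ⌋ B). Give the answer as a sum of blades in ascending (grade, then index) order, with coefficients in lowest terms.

step 1: 11/3*e2 + 16/3*e23
Answer: 11/3*e2 + 16/3*e23


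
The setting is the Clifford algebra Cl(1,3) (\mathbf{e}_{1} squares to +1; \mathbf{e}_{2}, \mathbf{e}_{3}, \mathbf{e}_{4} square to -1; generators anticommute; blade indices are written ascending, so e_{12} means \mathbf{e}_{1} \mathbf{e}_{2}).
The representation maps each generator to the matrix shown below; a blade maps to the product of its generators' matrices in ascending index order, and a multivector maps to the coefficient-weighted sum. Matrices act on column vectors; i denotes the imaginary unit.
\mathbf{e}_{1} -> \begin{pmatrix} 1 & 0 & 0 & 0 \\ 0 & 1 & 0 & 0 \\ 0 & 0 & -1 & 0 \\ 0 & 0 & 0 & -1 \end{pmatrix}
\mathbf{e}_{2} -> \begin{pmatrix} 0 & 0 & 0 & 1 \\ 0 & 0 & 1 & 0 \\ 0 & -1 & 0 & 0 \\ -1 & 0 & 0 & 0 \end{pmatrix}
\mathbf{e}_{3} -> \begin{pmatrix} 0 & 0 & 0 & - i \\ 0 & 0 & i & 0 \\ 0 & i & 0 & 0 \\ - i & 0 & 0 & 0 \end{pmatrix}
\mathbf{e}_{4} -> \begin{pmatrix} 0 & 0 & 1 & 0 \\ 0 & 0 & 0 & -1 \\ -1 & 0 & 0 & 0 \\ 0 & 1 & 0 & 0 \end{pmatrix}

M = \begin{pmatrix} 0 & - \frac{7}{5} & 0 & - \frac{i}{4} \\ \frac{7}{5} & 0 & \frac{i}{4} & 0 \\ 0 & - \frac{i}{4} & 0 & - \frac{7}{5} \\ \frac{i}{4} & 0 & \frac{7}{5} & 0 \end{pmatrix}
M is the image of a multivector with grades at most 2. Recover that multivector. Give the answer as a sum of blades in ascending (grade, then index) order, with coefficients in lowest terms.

Method: the blade images are trace-orthogonal — tr(rho(e_A) rho(e_B)^-1) = 4 if A = B and 0 otherwise — and rho(e_A)^-1 = (e_A)^2 * rho(e_A) with (e_A)^2 = +1 or -1, so the coefficient of e_A in the preimage is (e_A)^2 * tr(M rho(e_A))/4.
Nonzero projections over blades of grade <= 2: e_{13}: (e_{13})^2 = +1, tr(M rho(e_{13})) = 1, coefficient \frac{1}{4}; e_{24}: (e_{24})^2 = -1, tr(M rho(e_{24})) = \frac{28}{5}, coefficient -\frac{7}{5}. Every other blade of grade <= 2 projects to 0.
Answer: \frac{1}{4} e_{13} - \frac{7}{5} e_{24}


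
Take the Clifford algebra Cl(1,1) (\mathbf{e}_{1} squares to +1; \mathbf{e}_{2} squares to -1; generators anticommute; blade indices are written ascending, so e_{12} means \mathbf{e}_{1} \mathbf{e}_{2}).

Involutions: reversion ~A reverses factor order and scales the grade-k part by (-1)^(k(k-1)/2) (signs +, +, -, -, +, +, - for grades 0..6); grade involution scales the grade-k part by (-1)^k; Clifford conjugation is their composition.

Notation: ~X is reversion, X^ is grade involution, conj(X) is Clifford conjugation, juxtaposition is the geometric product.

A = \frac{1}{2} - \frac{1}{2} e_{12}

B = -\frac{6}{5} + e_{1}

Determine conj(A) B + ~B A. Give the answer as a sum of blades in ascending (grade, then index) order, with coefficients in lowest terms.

first term: -\frac{3}{5} + \frac{1}{2} e_{1} - \frac{1}{2} e_{2} - \frac{3}{5} e_{12}
second term: -\frac{3}{5} + \frac{1}{2} e_{1} - \frac{1}{2} e_{2} + \frac{3}{5} e_{12}
Answer: -\frac{6}{5} + e_{1} - e_{2}


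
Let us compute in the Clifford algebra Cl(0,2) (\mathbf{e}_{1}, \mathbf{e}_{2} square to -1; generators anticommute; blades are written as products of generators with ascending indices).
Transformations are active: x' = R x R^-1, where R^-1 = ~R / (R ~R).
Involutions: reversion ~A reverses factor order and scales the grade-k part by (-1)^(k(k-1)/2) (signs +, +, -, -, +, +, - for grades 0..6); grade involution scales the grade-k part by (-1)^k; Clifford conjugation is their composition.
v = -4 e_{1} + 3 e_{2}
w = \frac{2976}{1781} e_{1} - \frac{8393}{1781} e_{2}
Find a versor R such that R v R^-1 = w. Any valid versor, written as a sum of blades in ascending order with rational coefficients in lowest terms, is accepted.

The midline construction: v and w both square to -25, so reflecting in their sum -\frac{4148}{1781} e_{1} - \frac{3050}{1781} e_{2} exchanges them.
Answer: -\frac{4148}{1781} e_{1} - \frac{3050}{1781} e_{2}


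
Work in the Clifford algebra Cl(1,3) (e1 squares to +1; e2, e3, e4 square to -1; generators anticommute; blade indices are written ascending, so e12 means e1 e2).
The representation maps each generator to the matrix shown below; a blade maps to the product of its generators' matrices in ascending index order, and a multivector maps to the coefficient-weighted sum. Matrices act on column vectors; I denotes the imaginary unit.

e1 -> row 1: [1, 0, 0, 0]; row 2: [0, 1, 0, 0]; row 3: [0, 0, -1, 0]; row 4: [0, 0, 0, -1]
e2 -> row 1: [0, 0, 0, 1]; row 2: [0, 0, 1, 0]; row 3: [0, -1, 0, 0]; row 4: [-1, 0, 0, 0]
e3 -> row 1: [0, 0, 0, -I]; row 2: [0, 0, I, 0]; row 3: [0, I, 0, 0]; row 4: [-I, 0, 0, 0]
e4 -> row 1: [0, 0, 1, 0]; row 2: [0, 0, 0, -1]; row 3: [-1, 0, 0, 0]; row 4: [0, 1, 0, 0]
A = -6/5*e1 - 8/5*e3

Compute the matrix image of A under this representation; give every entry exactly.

M = (-6/5)*rho(e1) + (-8/5)*rho(e3), summed entrywise:
Answer: row 1: [-6/5, 0, 0, 8*I/5]; row 2: [0, -6/5, -8*I/5, 0]; row 3: [0, -8*I/5, 6/5, 0]; row 4: [8*I/5, 0, 0, 6/5]


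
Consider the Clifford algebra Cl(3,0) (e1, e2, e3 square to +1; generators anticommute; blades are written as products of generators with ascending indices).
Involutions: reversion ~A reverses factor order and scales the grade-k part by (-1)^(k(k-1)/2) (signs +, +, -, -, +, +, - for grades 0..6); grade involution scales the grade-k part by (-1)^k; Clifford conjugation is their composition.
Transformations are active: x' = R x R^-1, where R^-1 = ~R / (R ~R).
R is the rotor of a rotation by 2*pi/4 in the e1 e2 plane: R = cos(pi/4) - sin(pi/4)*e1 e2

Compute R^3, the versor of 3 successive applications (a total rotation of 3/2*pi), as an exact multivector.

Because a rotor carries half the rotation angle, composing 3 copies of this e1 e2-plane rotor multiplies the phase: 3*(pi/4) = 3*pi/4, hence R^3 = cos(3*pi/4) - sin(3*pi/4)*e1 e2.
cos(3*pi/4) = -sqrt(2)/2 and sin(3*pi/4) = sqrt(2)/2, so R^3 = -sqrt(2)/2 - sqrt(2)/2*e1 e2. The net rotation is 3/2*pi; the rotor keeps the half-angle phase exactly.
Answer: -sqrt(2)/2 - sqrt(2)/2*e1 e2


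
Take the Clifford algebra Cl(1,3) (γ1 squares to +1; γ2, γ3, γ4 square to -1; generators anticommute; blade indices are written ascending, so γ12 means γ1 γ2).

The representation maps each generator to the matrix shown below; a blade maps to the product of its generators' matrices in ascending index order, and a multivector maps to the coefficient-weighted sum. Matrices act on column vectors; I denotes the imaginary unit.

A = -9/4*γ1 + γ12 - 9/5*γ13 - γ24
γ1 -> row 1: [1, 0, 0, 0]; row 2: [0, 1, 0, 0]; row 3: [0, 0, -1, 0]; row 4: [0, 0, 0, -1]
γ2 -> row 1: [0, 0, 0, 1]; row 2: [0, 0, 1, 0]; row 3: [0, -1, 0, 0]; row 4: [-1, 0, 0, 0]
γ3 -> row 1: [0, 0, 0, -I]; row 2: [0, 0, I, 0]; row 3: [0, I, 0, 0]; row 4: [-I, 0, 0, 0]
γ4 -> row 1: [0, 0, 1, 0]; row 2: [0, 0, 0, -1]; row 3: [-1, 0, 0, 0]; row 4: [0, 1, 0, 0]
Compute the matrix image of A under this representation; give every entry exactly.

Bivector images (products of the table entries): rho(γ12) = rho(γ1)rho(γ2) = row 1: [0, 0, 0, 1]; row 2: [0, 0, 1, 0]; row 3: [0, 1, 0, 0]; row 4: [1, 0, 0, 0]; rho(γ13) = rho(γ1)rho(γ3) = row 1: [0, 0, 0, -I]; row 2: [0, 0, I, 0]; row 3: [0, -I, 0, 0]; row 4: [I, 0, 0, 0]; rho(γ24) = rho(γ2)rho(γ4) = row 1: [0, 1, 0, 0]; row 2: [-1, 0, 0, 0]; row 3: [0, 0, 0, 1]; row 4: [0, 0, -1, 0].
M = (-9/4)*rho(γ1) + (1)*rho(γ12) + (-9/5)*rho(γ13) + (-1)*rho(γ24), summed entrywise:
Answer: row 1: [-9/4, -1, 0, 1 + 9*I/5]; row 2: [1, -9/4, 1 - 9*I/5, 0]; row 3: [0, 1 + 9*I/5, 9/4, -1]; row 4: [1 - 9*I/5, 0, 1, 9/4]


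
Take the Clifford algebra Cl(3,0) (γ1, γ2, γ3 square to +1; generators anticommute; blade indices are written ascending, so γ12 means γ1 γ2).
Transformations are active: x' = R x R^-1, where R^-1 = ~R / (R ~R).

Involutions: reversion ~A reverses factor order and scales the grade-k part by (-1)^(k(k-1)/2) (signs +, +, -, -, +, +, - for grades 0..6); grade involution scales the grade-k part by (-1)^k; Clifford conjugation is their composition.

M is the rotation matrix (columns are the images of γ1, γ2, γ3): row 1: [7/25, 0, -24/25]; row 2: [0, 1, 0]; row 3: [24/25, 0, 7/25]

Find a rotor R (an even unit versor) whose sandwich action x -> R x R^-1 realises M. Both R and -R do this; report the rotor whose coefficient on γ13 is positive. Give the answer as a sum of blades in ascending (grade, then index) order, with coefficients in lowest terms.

Method: write R = a + b12*γ12 + b13*γ13 + b23*γ23 with a^2 + b12^2 + b13^2 + b23^2 = 1 (so R^-1 = ~R). Expanding the columns R e_j ~R gives tr M = 4a^2 - 1 and, from the antisymmetric part, M21 - M12 = -4a*b12, M13 - M31 = 4a*b13, M32 - M23 = -4a*b23.
Here tr M = 39/25, so a^2 = (1 + tr M)/4 = 16/25 and a = ±4/5. Taking a = 4/5: M21 - M12 = 0, M13 - M31 = -48/25, M32 - M23 = 0, giving b12 = 0, b13 = -3/5, b23 = 0, i.e. R = 4/5 - 3/5*γ13.
Its γ13 coefficient is negative, so report the other preimage -R.
Answer: -4/5 + 3/5*γ13. Note: both R and -R realise this M (trace 39/25); the covering map identifies them, and the γ13-coefficient sign is the tie-breaker.


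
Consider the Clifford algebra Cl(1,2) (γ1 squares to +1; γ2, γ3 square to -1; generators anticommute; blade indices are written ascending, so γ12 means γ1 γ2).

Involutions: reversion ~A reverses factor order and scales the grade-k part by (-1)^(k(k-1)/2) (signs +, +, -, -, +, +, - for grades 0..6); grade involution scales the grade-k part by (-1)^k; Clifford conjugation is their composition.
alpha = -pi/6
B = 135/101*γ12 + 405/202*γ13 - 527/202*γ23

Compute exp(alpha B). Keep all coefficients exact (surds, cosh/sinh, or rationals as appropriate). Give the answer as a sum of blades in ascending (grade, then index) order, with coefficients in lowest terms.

B^2 term by term: the squares give (135/101)^2*(γ12)^2 + (405/202)^2*(γ13)^2 + (-527/202)^2*(γ23)^2 = 18225/10201*(+1) + 164025/40804*(+1) + 277729/40804*(-1) = -1 (each basis 2-blade squares to minus the product of its generators' squares); cross terms between blades sharing an index anticommute and cancel. So B^2 = -1.
B^2 = -1 — circular case — the even/odd split gives cos and sin: l = 1, alpha*l = -pi/6, so exp(alpha B) = cos(-pi/6) + (sin(-pi/6)/1)*B = sqrt(3)/2 + (-1/2)*B.
Answer: sqrt(3)/2 - 135/202*γ12 - 405/404*γ13 + 527/404*γ23
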